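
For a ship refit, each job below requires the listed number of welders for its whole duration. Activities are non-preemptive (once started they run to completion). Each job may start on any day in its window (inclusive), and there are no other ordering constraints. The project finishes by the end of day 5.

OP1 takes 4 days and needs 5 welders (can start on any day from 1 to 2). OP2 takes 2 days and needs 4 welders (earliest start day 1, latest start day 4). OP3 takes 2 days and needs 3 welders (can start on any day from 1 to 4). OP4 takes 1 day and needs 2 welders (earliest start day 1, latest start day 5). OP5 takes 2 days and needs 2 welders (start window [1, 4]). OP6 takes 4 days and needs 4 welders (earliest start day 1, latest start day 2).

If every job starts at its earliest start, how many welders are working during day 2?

18

At early start, day 2 has: OP1, OP2, OP3, OP5, OP6.
Demand: 5 + 4 + 3 + 2 + 4 = 18.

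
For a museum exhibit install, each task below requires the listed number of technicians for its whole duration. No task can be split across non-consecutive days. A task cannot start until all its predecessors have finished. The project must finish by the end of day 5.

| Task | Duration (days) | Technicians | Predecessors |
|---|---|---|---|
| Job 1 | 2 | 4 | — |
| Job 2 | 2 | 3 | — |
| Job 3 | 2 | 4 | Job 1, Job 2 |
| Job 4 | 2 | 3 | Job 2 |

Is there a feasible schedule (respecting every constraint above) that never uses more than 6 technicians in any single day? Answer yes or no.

no

The minimum achievable peak is 7; 6 < 7, so no feasible schedule stays within the cap.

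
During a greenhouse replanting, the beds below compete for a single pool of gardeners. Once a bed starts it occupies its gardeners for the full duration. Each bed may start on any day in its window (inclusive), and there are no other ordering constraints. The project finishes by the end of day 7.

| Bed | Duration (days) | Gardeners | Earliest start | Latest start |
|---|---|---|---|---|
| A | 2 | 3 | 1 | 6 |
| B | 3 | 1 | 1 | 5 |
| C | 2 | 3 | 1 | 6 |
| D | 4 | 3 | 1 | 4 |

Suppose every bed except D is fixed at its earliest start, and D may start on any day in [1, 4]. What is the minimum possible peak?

D@1: d1:10  d2:10  d3:4  d4:3  d5:0  d6:0  d7:0 → peak 10
D@2: d1:7  d2:10  d3:4  d4:3  d5:3  d6:0  d7:0 → peak 10
D@3: d1:7  d2:7  d3:4  d4:3  d5:3  d6:3  d7:0 → peak 7
D@4: d1:7  d2:7  d3:1  d4:3  d5:3  d6:3  d7:3 → peak 7
Best is D@3, peak 7.

7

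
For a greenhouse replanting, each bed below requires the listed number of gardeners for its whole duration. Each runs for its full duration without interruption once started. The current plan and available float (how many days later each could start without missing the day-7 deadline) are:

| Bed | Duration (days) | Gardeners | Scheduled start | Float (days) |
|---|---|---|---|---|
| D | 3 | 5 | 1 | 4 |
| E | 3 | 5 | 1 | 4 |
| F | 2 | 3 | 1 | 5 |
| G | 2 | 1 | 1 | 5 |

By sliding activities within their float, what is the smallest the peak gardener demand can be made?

8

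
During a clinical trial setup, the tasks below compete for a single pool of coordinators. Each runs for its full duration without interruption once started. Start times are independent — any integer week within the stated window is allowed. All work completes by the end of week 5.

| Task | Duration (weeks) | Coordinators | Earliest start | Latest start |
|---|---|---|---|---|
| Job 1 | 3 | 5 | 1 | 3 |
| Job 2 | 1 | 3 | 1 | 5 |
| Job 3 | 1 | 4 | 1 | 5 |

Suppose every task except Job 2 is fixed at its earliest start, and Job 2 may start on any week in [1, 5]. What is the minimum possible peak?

Job 2@1: w1:12  w2:5  w3:5  w4:0  w5:0 → peak 12
Job 2@2: w1:9  w2:8  w3:5  w4:0  w5:0 → peak 9
Job 2@3: w1:9  w2:5  w3:8  w4:0  w5:0 → peak 9
Job 2@4: w1:9  w2:5  w3:5  w4:3  w5:0 → peak 9
Job 2@5: w1:9  w2:5  w3:5  w4:0  w5:3 → peak 9
Best is Job 2@2, peak 9.

9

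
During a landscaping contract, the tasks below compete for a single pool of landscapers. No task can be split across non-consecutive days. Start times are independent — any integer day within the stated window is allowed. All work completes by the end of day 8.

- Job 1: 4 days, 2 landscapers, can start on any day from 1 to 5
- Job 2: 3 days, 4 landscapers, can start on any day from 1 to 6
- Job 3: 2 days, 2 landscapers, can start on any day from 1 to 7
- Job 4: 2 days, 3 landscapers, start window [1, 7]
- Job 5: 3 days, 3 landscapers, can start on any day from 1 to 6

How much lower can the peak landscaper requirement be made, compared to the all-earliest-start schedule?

8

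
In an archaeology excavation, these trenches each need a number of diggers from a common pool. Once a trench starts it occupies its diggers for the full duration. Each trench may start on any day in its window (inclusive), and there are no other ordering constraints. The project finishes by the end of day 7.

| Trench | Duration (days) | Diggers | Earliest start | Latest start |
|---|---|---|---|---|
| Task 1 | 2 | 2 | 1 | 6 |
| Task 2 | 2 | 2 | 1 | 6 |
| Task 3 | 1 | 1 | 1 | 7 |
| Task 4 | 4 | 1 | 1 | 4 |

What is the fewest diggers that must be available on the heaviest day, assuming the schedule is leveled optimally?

Early-start (Task 1@1, Task 2@1, Task 3@1, Task 4@1) gives peak 6: d1:6  d2:5  d3:1  d4:1  d5:0  d6:0  d7:0.
Shift Task 2→3, Task 4→2.
Schedule Task 1@1, Task 2@3, Task 3@1, Task 4@2: d1:3  d2:3  d3:3  d4:3  d5:1  d6:0  d7:0 — peak 3.

3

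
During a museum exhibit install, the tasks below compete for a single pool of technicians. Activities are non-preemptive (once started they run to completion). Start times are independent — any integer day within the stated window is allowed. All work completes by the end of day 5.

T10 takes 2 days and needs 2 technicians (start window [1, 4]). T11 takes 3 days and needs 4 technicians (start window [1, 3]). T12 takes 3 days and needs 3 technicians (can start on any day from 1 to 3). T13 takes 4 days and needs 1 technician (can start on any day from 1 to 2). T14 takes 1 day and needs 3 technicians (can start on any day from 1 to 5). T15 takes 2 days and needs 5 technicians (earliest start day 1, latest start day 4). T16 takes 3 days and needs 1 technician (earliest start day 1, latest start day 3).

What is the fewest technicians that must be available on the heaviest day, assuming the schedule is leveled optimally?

10

Early-start (T10@1, T11@1, T12@1, T13@1, T14@1, T15@1, T16@1) gives peak 19: d1:19  d2:16  d3:9  d4:1  d5:0.
Shift T14→4, T15→4, T16→3.
Schedule T10@1, T11@1, T12@1, T13@1, T14@4, T15@4, T16@3: d1:10  d2:10  d3:9  d4:10  d5:6 — peak 10.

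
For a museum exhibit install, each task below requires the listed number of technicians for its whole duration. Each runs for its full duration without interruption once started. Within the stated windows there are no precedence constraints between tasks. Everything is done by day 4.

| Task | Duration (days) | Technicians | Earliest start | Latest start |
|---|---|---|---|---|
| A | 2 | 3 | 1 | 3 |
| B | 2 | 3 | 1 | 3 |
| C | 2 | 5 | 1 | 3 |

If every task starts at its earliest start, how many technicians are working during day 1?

11

At early start, day 1 has: A, B, C.
Demand: 3 + 3 + 5 = 11.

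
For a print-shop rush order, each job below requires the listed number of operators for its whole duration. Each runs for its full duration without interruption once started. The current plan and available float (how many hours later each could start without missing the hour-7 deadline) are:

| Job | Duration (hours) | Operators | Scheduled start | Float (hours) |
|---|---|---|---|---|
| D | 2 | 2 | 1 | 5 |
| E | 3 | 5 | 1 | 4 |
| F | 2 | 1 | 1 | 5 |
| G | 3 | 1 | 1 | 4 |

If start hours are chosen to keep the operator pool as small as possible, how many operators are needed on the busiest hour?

5

Early-start (D@1, E@1, F@1, G@1) gives peak 9: h1:9  h2:9  h3:6  h4:0  h5:0  h6:0  h7:0.
Shift E→4.
Schedule D@1, E@4, F@1, G@1: h1:4  h2:4  h3:1  h4:5  h5:5  h6:5  h7:0 — peak 5.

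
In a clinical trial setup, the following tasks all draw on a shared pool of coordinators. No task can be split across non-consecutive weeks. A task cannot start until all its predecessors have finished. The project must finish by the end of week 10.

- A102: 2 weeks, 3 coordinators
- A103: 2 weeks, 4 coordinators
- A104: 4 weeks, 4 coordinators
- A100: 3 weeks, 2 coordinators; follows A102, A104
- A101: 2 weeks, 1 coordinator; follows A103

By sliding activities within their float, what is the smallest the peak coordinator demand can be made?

6

Early-start (A102@1, A103@1, A104@1, A100@5, A101@3) gives peak 11: w1:11  w2:11  w3:5  w4:5  w5:2  w6:2  w7:2  w8:0  w9:0  w10:0.
Shift A103→7, A104→3, A100→7, A101→9.
Schedule A102@1, A103@7, A104@3, A100@7, A101@9: w1:3  w2:3  w3:4  w4:4  w5:4  w6:4  w7:6  w8:6  w9:3  w10:1 — peak 6.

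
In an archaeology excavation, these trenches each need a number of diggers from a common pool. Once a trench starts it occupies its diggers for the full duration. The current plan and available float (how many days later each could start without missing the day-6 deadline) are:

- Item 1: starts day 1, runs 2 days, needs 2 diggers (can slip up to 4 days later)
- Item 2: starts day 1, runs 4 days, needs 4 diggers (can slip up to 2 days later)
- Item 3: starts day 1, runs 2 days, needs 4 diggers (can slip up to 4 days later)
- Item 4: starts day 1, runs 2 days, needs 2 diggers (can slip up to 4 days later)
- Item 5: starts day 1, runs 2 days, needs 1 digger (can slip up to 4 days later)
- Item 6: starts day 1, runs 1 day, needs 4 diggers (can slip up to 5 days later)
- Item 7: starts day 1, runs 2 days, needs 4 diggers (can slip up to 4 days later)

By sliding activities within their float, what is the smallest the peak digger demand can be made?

9

Early-start (Item 1@1, Item 2@1, Item 3@1, Item 4@1, Item 5@1, Item 6@1, Item 7@1) gives peak 21: d1:21  d2:17  d3:4  d4:4  d5:0  d6:0.
Shift Item 3→3, Item 6→5, Item 7→5.
Schedule Item 1@1, Item 2@1, Item 3@3, Item 4@1, Item 5@1, Item 6@5, Item 7@5: d1:9  d2:9  d3:8  d4:8  d5:8  d6:4 — peak 9.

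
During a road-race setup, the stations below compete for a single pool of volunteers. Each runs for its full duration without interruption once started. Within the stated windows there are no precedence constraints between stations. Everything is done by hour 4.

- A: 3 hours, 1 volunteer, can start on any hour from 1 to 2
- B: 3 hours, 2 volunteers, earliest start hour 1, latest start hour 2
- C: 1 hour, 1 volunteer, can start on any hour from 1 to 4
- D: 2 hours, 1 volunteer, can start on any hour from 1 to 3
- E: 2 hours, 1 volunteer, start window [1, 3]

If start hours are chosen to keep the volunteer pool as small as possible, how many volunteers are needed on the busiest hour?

4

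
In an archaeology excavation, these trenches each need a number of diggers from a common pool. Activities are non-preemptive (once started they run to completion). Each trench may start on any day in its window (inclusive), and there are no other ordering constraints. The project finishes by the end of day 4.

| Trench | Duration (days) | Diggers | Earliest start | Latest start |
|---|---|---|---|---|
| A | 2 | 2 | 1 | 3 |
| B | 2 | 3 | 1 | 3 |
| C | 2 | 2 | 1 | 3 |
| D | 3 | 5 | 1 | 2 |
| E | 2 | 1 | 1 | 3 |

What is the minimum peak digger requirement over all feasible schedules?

9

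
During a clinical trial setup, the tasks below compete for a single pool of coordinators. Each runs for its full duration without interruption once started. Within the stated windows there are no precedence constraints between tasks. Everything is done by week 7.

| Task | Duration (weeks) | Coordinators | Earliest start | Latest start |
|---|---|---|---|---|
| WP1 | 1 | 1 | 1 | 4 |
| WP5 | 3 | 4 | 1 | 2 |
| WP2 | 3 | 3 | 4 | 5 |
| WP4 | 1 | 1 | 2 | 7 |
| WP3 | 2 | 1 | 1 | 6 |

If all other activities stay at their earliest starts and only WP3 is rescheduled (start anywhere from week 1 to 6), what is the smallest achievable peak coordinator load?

WP3@1: w1:6  w2:6  w3:4  w4:3  w5:3  w6:3  w7:0 → peak 6
WP3@2: w1:5  w2:6  w3:5  w4:3  w5:3  w6:3  w7:0 → peak 6
WP3@3: w1:5  w2:5  w3:5  w4:4  w5:3  w6:3  w7:0 → peak 5
WP3@4: w1:5  w2:5  w3:4  w4:4  w5:4  w6:3  w7:0 → peak 5
WP3@5: w1:5  w2:5  w3:4  w4:3  w5:4  w6:4  w7:0 → peak 5
WP3@6: w1:5  w2:5  w3:4  w4:3  w5:3  w6:4  w7:1 → peak 5
Best is WP3@3, peak 5.

5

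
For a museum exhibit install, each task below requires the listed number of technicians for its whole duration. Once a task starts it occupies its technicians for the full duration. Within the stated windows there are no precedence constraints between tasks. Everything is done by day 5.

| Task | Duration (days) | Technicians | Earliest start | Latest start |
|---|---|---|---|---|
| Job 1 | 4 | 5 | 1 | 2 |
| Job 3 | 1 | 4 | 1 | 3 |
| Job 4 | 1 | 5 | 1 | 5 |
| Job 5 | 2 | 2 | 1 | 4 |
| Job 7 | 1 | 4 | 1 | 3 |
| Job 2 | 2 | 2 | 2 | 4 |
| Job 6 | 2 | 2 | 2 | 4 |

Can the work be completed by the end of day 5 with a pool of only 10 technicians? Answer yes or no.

yes

Schedule Job 1@2, Job 3@1, Job 4@3, Job 5@1, Job 7@1, Job 2@4, Job 6@4: d1:10  d2:7  d3:10  d4:9  d5:9 — peak 10 ≤ 10.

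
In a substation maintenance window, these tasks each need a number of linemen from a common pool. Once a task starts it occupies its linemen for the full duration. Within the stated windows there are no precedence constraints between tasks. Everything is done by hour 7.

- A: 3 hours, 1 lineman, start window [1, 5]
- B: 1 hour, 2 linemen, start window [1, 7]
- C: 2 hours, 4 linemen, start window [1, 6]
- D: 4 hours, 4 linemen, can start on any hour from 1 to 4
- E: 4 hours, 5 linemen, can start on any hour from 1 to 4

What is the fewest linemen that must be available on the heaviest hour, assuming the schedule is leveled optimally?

Early-start (A@1, B@1, C@1, D@1, E@1) gives peak 16: h1:16  h2:14  h3:10  h4:9  h5:0  h6:0  h7:0.
Shift D→2, E→4.
Schedule A@1, B@1, C@1, D@2, E@4: h1:7  h2:9  h3:5  h4:9  h5:9  h6:5  h7:5 — peak 9.

9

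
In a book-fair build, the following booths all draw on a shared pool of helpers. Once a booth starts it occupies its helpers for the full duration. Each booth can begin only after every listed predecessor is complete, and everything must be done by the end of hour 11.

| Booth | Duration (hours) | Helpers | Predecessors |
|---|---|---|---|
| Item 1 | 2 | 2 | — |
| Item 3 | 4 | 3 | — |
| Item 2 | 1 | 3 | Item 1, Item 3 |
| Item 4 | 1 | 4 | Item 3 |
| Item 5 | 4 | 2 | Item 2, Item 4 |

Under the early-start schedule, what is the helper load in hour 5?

At early start, hour 5 has: Item 2, Item 4.
Demand: 3 + 4 = 7.

7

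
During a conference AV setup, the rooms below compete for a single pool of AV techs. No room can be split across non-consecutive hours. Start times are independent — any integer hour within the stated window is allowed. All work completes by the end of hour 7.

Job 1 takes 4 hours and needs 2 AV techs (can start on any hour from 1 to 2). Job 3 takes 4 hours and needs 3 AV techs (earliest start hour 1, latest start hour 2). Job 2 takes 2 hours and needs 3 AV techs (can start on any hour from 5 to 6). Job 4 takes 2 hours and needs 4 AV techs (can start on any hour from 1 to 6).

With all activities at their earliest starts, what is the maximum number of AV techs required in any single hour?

9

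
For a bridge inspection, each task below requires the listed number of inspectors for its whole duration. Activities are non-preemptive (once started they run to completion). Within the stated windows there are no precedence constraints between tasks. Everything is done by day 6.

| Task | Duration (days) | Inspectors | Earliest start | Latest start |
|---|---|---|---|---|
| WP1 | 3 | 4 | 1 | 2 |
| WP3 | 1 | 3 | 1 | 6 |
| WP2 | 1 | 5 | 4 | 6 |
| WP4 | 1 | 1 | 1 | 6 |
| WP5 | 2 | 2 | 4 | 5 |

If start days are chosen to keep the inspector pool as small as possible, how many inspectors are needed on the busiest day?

5

Early-start (WP1@1, WP3@1, WP2@4, WP4@1, WP5@4) gives peak 8: d1:8  d2:4  d3:4  d4:7  d5:2  d6:0.
Shift WP3→4, WP2→6.
Schedule WP1@1, WP3@4, WP2@6, WP4@1, WP5@4: d1:5  d2:4  d3:4  d4:5  d5:2  d6:5 — peak 5.
Total inspector-days = 25 over 6 days ⇒ peak ≥ ⌈25/6⌉ = 5, so 5 is optimal.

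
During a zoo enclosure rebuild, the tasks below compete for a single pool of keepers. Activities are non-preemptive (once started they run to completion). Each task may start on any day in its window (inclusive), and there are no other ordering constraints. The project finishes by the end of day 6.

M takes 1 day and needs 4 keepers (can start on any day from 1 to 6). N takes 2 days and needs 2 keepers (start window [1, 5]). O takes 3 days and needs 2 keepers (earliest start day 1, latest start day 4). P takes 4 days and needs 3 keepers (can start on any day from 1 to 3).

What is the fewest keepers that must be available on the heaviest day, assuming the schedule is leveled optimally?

Early-start (M@1, N@1, O@1, P@1) gives peak 11: d1:11  d2:7  d3:5  d4:3  d5:0  d6:0.
Shift N→2, O→4, P→2.
Schedule M@1, N@2, O@4, P@2: d1:4  d2:5  d3:5  d4:5  d5:5  d6:2 — peak 5.
Total keeper-days = 26 over 6 days ⇒ peak ≥ ⌈26/6⌉ = 5, so 5 is optimal.

5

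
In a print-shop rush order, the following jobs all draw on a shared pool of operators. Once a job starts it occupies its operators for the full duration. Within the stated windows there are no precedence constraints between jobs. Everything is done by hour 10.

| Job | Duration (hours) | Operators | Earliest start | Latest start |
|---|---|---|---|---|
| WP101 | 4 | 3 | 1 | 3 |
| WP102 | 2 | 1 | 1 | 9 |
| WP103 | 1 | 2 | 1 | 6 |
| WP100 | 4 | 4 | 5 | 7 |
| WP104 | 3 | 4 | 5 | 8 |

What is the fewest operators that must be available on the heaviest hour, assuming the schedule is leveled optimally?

8

Schedule WP101@1, WP102@1, WP103@1, WP100@5, WP104@5: h1:6  h2:4  h3:3  h4:3  h5:8  h6:8  h7:8  h8:4  h9:0  h10:0 — peak 8.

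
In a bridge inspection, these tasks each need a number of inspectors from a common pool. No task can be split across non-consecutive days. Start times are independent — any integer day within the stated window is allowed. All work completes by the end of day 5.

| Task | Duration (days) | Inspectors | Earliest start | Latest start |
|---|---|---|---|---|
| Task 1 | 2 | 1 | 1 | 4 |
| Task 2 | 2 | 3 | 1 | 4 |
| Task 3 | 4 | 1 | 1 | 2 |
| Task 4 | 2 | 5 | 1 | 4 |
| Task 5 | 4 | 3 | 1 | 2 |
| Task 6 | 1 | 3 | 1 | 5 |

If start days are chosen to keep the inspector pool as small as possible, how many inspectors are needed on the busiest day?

9

Early-start (Task 1@1, Task 2@1, Task 3@1, Task 4@1, Task 5@1, Task 6@1) gives peak 16: d1:16  d2:13  d3:4  d4:4  d5:0.
Shift Task 4→3, Task 6→5.
Schedule Task 1@1, Task 2@1, Task 3@1, Task 4@3, Task 5@1, Task 6@5: d1:8  d2:8  d3:9  d4:9  d5:3 — peak 9.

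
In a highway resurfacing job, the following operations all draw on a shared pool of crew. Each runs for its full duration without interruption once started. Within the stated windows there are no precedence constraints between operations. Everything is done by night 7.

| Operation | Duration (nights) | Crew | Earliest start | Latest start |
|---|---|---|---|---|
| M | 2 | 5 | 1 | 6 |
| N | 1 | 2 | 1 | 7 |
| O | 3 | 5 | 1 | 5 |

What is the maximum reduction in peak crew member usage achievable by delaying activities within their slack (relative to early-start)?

7

Early-start peak: n1:12  n2:10  n3:5  n4:0  n5:0  n6:0  n7:0 ⇒ 12.
Leveled (M@1, N@3, O@4): n1:5  n2:5  n3:2  n4:5  n5:5  n6:5  n7:0 ⇒ 5.
Reduction 12 − 5 = 7.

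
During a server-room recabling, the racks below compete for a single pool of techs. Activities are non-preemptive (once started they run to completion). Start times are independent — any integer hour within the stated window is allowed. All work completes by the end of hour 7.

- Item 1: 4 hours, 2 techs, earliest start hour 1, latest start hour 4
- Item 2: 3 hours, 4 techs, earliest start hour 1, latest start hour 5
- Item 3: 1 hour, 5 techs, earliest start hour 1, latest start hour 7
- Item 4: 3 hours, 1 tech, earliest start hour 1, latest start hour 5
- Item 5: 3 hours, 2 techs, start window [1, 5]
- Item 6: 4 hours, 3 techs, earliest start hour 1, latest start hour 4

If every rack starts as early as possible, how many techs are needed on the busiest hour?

17

Early-start schedule: Item 1@1, Item 2@1, Item 3@1, Item 4@1, Item 5@1, Item 6@1.
Load per hour: hour 1: 17, hour 2: 12, hour 3: 12, hour 4: 5, hour 5: 0, hour 6: 0, hour 7: 0.
Peak is 17.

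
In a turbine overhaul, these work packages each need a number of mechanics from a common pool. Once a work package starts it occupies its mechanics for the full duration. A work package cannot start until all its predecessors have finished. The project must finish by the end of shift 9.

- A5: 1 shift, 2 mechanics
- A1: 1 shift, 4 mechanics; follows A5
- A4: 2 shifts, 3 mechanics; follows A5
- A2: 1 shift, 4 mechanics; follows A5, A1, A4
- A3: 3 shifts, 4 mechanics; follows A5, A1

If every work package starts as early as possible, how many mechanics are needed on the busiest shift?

8

Early-start schedule: A5@1, A1@2, A4@2, A2@4, A3@3.
Load per shift: shift 1: 2, shift 2: 7, shift 3: 7, shift 4: 8, shift 5: 4, shift 6: 0, shift 7: 0, shift 8: 0, shift 9: 0.
Peak is 8.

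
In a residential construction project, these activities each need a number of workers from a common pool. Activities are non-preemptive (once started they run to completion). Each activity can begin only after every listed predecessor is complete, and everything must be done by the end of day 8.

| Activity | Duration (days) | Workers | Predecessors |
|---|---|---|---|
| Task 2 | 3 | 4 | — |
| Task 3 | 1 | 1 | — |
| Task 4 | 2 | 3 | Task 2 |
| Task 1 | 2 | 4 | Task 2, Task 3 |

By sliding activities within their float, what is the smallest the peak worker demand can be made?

4

Early-start (Task 2@1, Task 3@1, Task 4@4, Task 1@4) gives peak 7: d1:5  d2:4  d3:4  d4:7  d5:7  d6:0  d7:0  d8:0.
Shift Task 3→4, Task 1→6.
Schedule Task 2@1, Task 3@4, Task 4@4, Task 1@6: d1:4  d2:4  d3:4  d4:4  d5:3  d6:4  d7:4  d8:0 — peak 4.
Total worker-days = 27 over 8 days ⇒ peak ≥ ⌈27/8⌉ = 4, so 4 is optimal.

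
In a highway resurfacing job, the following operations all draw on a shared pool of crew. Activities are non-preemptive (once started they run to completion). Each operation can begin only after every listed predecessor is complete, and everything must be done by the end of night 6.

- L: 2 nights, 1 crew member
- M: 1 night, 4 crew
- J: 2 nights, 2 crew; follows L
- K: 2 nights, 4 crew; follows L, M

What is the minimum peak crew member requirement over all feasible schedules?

5

Early-start (L@1, M@1, J@3, K@3) gives peak 6: n1:5  n2:1  n3:6  n4:6  n5:0  n6:0.
Shift K→5.
Schedule L@1, M@1, J@3, K@5: n1:5  n2:1  n3:2  n4:2  n5:4  n6:4 — peak 5.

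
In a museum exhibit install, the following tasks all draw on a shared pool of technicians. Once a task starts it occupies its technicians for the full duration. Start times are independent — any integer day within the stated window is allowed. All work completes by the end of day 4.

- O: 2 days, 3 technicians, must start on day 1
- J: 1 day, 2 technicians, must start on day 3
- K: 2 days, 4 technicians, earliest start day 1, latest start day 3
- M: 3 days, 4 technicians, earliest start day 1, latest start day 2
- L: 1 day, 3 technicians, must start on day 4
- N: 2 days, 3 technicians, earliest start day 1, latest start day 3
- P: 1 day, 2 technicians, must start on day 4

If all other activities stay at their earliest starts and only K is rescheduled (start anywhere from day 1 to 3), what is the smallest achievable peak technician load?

10

K@1: d1:14  d2:14  d3:6  d4:5 → peak 14
K@2: d1:10  d2:14  d3:10  d4:5 → peak 14
K@3: d1:10  d2:10  d3:10  d4:9 → peak 10
Best is K@3, peak 10.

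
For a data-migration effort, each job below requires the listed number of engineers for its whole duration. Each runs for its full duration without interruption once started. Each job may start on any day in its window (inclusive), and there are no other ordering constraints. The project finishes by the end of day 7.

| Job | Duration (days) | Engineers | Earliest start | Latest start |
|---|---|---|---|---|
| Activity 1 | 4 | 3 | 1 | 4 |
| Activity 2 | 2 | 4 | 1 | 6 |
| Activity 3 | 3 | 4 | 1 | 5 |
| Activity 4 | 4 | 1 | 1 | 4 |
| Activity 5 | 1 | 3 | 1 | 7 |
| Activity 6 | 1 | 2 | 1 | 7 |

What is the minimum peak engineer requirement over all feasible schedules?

7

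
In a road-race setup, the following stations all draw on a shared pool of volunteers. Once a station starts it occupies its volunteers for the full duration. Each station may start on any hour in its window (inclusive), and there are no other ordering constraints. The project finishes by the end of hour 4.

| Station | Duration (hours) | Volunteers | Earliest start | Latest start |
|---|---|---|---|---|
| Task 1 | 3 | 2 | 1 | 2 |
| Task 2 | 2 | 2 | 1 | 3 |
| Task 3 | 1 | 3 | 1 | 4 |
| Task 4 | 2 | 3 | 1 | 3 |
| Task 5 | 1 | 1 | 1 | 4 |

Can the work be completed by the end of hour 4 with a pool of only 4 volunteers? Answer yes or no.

no

Total volunteer-hours = 20; over 4 hours the average is 20/4 > 4, so some hour must exceed 4.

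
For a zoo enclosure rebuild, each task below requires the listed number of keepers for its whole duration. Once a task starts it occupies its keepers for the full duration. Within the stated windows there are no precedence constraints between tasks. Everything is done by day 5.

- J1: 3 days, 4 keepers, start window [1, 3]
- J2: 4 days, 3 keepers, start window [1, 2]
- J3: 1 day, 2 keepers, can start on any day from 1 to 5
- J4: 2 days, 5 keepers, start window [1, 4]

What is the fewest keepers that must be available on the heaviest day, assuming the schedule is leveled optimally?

Early-start (J1@1, J2@1, J3@1, J4@1) gives peak 14: d1:14  d2:12  d3:7  d4:3  d5:0.
Shift J3→5, J4→4.
Schedule J1@1, J2@1, J3@5, J4@4: d1:7  d2:7  d3:7  d4:8  d5:7 — peak 8.
Total keeper-days = 36 over 5 days ⇒ peak ≥ ⌈36/5⌉ = 8, so 8 is optimal.

8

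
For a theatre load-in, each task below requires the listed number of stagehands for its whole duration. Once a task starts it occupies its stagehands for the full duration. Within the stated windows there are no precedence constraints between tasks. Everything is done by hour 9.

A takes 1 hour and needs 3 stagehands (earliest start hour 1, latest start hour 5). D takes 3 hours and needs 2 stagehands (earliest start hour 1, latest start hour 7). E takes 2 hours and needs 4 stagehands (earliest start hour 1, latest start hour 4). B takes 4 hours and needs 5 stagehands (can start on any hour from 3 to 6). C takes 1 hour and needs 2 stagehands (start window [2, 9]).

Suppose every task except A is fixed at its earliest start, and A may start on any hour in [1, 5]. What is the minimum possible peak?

A@1: h1:9  h2:8  h3:7  h4:5  h5:5  h6:5  h7:0  h8:0  h9:0 → peak 9
A@2: h1:6  h2:11  h3:7  h4:5  h5:5  h6:5  h7:0  h8:0  h9:0 → peak 11
A@3: h1:6  h2:8  h3:10  h4:5  h5:5  h6:5  h7:0  h8:0  h9:0 → peak 10
A@4: h1:6  h2:8  h3:7  h4:8  h5:5  h6:5  h7:0  h8:0  h9:0 → peak 8
A@5: h1:6  h2:8  h3:7  h4:5  h5:8  h6:5  h7:0  h8:0  h9:0 → peak 8
Best is A@4, peak 8.

8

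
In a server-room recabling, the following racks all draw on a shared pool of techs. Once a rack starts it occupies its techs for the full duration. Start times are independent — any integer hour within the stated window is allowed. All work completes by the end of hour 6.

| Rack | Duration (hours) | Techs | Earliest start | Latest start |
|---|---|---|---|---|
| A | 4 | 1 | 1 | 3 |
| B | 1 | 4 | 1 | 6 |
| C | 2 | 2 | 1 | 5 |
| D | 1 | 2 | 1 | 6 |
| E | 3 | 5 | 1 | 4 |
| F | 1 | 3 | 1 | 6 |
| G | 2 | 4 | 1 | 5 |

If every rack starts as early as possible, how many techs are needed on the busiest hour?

21

Early-start schedule: A@1, B@1, C@1, D@1, E@1, F@1, G@1.
Load per hour: hour 1: 21, hour 2: 12, hour 3: 6, hour 4: 1, hour 5: 0, hour 6: 0.
Peak is 21.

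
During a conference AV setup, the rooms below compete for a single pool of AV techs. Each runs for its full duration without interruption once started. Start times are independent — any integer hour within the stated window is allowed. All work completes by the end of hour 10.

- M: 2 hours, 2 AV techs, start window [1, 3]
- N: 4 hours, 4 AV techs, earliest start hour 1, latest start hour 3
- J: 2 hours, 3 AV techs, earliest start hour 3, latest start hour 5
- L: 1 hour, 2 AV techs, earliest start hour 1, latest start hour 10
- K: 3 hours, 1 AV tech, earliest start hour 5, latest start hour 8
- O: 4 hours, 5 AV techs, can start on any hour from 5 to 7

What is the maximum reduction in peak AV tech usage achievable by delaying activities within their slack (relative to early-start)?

Early-start peak: h1:8  h2:6  h3:7  h4:7  h5:6  h6:6  h7:6  h8:5  h9:0  h10:0 ⇒ 8.
Leveled (M@1, N@1, J@5, L@3, K@5, O@7): h1:6  h2:6  h3:6  h4:4  h5:4  h6:4  h7:6  h8:5  h9:5  h10:5 ⇒ 6.
Reduction 8 − 6 = 2.

2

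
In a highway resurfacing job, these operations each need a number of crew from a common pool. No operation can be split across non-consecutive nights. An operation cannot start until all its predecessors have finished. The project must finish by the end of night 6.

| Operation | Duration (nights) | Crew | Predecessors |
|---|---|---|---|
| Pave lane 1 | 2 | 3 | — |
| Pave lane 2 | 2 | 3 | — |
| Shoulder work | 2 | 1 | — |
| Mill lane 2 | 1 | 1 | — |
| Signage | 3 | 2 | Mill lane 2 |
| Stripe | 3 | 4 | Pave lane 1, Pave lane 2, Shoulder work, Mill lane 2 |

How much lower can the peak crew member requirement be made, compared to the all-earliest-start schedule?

Early-start peak: n1:8  n2:9  n3:6  n4:6  n5:4  n6:0 ⇒ 9.
Leveled (Pave lane 1@1, Pave lane 2@1, Shoulder work@1, Mill lane 2@3, Signage@4, Stripe@4): n1:7  n2:7  n3:1  n4:6  n5:6  n6:6 ⇒ 7.
Reduction 9 − 7 = 2.

2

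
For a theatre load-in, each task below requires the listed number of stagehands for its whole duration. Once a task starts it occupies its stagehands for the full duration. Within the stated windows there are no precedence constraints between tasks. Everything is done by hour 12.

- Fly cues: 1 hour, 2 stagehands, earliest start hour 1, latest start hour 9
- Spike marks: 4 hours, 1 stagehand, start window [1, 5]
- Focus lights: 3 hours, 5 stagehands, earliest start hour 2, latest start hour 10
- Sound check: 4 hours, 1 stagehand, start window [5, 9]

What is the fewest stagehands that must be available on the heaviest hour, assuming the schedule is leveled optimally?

Early-start (Fly cues@1, Spike marks@1, Focus lights@2, Sound check@5) gives peak 6: h1:3  h2:6  h3:6  h4:6  h5:1  h6:1  h7:1  h8:1  h9:0  h10:0  h11:0  h12:0.
Shift Focus lights→5, Sound check→8.
Schedule Fly cues@1, Spike marks@1, Focus lights@5, Sound check@8: h1:3  h2:1  h3:1  h4:1  h5:5  h6:5  h7:5  h8:1  h9:1  h10:1  h11:1  h12:0 — peak 5.

5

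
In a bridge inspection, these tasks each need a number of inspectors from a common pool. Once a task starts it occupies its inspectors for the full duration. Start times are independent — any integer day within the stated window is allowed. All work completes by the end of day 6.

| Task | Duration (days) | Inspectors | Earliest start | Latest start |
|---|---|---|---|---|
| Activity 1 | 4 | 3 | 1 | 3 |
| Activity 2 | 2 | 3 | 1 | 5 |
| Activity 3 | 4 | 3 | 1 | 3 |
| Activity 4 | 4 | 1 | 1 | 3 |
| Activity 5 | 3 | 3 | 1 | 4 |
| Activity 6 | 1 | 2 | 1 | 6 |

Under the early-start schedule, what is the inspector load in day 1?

At early start, day 1 has: Activity 1, Activity 2, Activity 3, Activity 4, Activity 5, Activity 6.
Demand: 3 + 3 + 3 + 1 + 3 + 2 = 15.

15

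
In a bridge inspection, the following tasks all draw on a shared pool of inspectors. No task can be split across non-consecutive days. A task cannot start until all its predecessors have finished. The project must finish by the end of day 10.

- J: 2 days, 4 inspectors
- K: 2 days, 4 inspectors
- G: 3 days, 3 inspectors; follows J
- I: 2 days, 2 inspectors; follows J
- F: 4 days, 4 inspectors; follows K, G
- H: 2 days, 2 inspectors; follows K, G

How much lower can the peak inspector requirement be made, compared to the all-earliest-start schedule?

1

Early-start peak: d1:8  d2:8  d3:5  d4:5  d5:3  d6:6  d7:6  d8:4  d9:4  d10:0 ⇒ 8.
Leveled (J@1, K@3, G@3, I@5, F@6, H@7): d1:4  d2:4  d3:7  d4:7  d5:5  d6:6  d7:6  d8:6  d9:4  d10:0 ⇒ 7.
Reduction 8 − 7 = 1.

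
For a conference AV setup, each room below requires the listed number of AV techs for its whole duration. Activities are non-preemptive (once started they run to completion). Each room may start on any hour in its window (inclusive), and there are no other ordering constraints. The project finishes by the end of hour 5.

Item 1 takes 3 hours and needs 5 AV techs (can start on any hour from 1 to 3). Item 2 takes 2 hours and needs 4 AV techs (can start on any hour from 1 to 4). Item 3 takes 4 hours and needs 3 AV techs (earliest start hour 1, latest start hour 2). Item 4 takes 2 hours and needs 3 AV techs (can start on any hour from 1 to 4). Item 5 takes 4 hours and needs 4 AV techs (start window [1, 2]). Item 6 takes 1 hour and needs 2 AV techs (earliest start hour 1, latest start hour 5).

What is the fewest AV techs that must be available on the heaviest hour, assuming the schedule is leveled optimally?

14

Early-start (Item 1@1, Item 2@1, Item 3@1, Item 4@1, Item 5@1, Item 6@1) gives peak 21: h1:21  h2:19  h3:12  h4:7  h5:0.
Shift Item 2→4, Item 4→4.
Schedule Item 1@1, Item 2@4, Item 3@1, Item 4@4, Item 5@1, Item 6@1: h1:14  h2:12  h3:12  h4:14  h5:7 — peak 14.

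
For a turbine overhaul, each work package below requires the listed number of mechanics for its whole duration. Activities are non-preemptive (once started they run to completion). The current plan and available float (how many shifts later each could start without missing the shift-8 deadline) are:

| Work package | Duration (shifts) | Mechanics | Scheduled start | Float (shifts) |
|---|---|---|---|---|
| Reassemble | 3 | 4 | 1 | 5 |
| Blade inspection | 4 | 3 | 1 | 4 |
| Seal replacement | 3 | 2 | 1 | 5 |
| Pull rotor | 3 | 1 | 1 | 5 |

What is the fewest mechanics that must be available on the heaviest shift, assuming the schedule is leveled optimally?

5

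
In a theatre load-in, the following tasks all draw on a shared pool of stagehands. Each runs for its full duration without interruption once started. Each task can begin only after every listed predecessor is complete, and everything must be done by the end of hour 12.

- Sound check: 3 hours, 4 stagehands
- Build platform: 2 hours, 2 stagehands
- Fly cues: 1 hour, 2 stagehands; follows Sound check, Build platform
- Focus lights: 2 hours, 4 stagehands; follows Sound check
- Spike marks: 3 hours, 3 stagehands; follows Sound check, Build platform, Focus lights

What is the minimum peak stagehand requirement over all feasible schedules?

4

Early-start (Sound check@1, Build platform@1, Fly cues@4, Focus lights@4, Spike marks@6) gives peak 6: h1:6  h2:6  h3:4  h4:6  h5:4  h6:3  h7:3  h8:3  h9:0  h10:0  h11:0  h12:0.
Shift Build platform→4, Fly cues→6, Focus lights→7, Spike marks→9.
Schedule Sound check@1, Build platform@4, Fly cues@6, Focus lights@7, Spike marks@9: h1:4  h2:4  h3:4  h4:2  h5:2  h6:2  h7:4  h8:4  h9:3  h10:3  h11:3  h12:0 — peak 4.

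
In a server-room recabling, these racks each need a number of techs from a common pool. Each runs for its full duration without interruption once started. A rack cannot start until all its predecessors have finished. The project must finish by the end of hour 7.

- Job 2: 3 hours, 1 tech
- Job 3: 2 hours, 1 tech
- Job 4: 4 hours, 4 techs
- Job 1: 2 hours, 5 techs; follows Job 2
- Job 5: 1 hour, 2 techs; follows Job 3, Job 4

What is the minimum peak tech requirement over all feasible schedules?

5

Early-start (Job 2@1, Job 3@1, Job 4@1, Job 1@4, Job 5@5) gives peak 9: h1:6  h2:6  h3:5  h4:9  h5:7  h6:0  h7:0.
Shift Job 2→3, Job 1→6.
Schedule Job 2@3, Job 3@1, Job 4@1, Job 1@6, Job 5@5: h1:5  h2:5  h3:5  h4:5  h5:3  h6:5  h7:5 — peak 5.
Total tech-hours = 33 over 7 hours ⇒ peak ≥ ⌈33/7⌉ = 5, so 5 is optimal.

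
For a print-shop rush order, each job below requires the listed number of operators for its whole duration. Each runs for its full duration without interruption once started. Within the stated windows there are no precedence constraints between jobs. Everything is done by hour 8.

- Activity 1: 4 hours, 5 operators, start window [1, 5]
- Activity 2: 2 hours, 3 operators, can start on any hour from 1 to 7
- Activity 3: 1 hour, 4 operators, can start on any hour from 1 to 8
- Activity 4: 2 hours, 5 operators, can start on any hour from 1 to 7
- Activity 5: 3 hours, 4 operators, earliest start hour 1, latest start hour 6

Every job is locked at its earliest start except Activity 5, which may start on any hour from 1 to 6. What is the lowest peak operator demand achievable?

17

Activity 5@1: h1:21  h2:17  h3:9  h4:5  h5:0  h6:0  h7:0  h8:0 → peak 21
Activity 5@2: h1:17  h2:17  h3:9  h4:9  h5:0  h6:0  h7:0  h8:0 → peak 17
Activity 5@3: h1:17  h2:13  h3:9  h4:9  h5:4  h6:0  h7:0  h8:0 → peak 17
Activity 5@4: h1:17  h2:13  h3:5  h4:9  h5:4  h6:4  h7:0  h8:0 → peak 17
Activity 5@5: h1:17  h2:13  h3:5  h4:5  h5:4  h6:4  h7:4  h8:0 → peak 17
Activity 5@6: h1:17  h2:13  h3:5  h4:5  h5:0  h6:4  h7:4  h8:4 → peak 17
Best is Activity 5@2, peak 17.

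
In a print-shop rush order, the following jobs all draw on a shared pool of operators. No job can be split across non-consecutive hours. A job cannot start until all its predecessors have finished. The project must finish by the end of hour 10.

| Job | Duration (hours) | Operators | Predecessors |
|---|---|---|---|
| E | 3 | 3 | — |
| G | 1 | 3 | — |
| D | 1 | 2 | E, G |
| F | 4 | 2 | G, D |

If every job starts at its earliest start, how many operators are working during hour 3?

3

At early start, hour 3 has: E.
Demand: 3 = 3.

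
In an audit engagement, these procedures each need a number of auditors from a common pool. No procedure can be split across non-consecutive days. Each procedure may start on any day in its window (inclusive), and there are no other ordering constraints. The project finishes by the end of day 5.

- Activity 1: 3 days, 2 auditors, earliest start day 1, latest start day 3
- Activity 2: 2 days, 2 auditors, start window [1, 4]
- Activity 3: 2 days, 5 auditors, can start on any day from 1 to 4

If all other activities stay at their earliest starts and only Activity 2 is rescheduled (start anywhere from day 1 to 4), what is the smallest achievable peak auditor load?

Activity 2@1: d1:9  d2:9  d3:2  d4:0  d5:0 → peak 9
Activity 2@2: d1:7  d2:9  d3:4  d4:0  d5:0 → peak 9
Activity 2@3: d1:7  d2:7  d3:4  d4:2  d5:0 → peak 7
Activity 2@4: d1:7  d2:7  d3:2  d4:2  d5:2 → peak 7
Best is Activity 2@3, peak 7.

7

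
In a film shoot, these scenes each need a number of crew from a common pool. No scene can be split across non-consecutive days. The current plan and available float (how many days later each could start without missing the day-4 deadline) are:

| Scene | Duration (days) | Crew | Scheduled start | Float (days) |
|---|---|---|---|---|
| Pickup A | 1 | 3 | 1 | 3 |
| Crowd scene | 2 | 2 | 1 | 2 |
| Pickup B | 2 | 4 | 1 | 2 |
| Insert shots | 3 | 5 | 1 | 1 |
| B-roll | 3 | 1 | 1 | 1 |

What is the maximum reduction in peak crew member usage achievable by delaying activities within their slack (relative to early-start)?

Early-start peak: d1:15  d2:12  d3:6  d4:0 ⇒ 15.
Leveled (Pickup A@1, Crowd scene@1, Pickup B@3, Insert shots@1, B-roll@2): d1:10  d2:8  d3:10  d4:5 ⇒ 10.
Reduction 15 − 10 = 5.

5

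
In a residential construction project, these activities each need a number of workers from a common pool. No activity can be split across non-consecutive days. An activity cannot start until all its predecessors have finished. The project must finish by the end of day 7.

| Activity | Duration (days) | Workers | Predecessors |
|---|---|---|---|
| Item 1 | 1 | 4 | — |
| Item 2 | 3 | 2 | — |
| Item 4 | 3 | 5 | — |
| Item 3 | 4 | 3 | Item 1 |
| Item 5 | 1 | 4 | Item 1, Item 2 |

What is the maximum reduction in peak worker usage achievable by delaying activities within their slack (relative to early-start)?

Early-start peak: d1:11  d2:10  d3:10  d4:7  d5:3  d6:0  d7:0 ⇒ 11.
Leveled (Item 1@1, Item 2@1, Item 4@2, Item 3@4, Item 5@5): d1:6  d2:7  d3:7  d4:8  d5:7  d6:3  d7:3 ⇒ 8.
Reduction 11 − 8 = 3.

3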